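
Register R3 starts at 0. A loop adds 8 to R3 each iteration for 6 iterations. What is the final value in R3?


Starting value: R3 = 0
  Iter 1: R3 = 0 + 8 = 8
  Iter 2: R3 = 8 + 8 = 16
  Iter 3: R3 = 16 + 8 = 24
  Iter 4: R3 = 24 + 8 = 32
  Iter 5: R3 = 32 + 8 = 40
  Iter 6: R3 = 40 + 8 = 48
Final: R3 = 48

48


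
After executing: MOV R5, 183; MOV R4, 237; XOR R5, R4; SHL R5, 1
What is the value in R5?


Register state trace:
  MOV R5, 183  → R5 = 183 (0b10110111)
  MOV R4, 237  → R4 = 237 (0b11101101)
  XOR R5, R4  → R5 = 183 XOR 237 = 90 (0b01011010)
  SHL R5, 1  → R5 = 90 << 1 = 180
Final: R5 = 180

180


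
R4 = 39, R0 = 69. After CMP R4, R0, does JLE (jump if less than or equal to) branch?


Trace:
  R4 = 39, R0 = 69
  CMP R4, R0  → compares 39 vs 69
  JLE checks: is 39 less than or equal to 69?
  39 < 69, so condition is true
Branch taken: Yes

Yes


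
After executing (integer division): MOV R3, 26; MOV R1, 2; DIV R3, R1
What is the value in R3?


Register state trace:
  MOV R3, 26  → R3 = 26
  MOV R1, 2  → R1 = 2
  DIV R3, R1  → R3 = 26 // 2 = 13
Final: R3 = 13

13


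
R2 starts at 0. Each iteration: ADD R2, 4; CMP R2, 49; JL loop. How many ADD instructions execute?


Loop trace (R2 starts at 0, target 49, step 4):
  ADD #1: R2 = 0 + 4 = 4  → 4 < 49, loop
  ADD #2: R2 = 4 + 4 = 8  → 8 < 49, loop
  ADD #3: R2 = 8 + 4 = 12  → 12 < 49, loop
  ADD #4: R2 = 12 + 4 = 16  → 16 < 49, loop
  ADD #5: R2 = 16 + 4 = 20  → 20 < 49, loop
  ADD #6: R2 = 20 + 4 = 24  → 24 < 49, loop
  ADD #7: R2 = 24 + 4 = 28  → 28 < 49, loop
  ADD #8: R2 = 28 + 4 = 32  → 32 < 49, loop
  ADD #9: R2 = 32 + 4 = 36  → 36 < 49, loop
  ADD #10: R2 = 36 + 4 = 40  → 40 < 49, loop
  ADD #11: R2 = 40 + 4 = 44  → 44 < 49, loop
  ADD #12: R2 = 44 + 4 = 48  → 48 < 49, loop
  ADD #13: R2 = 48 + 4 = 52  → 52 >= 49, exit
Total ADD instructions: 13

13


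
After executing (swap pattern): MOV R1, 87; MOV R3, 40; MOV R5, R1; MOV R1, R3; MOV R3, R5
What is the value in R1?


Register state trace (swap pattern):
  MOV R1, 87  → R1 = 87
  MOV R3, 40  → R3 = 40
  MOV R5, R1  → R5 = 87  (save R1)
  MOV R1, R3  → R1 = 40  (R1 gets R3's value)
  MOV R3, R5  → R3 = 87  (R3 gets saved value)
Final: R1 = 40

40


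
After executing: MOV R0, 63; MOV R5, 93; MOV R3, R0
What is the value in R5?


Register state trace:
  MOV R0, 63  → R0 = 63
  MOV R5, 93  → R5 = 93
  MOV R3, R0  → R3 = 63
Final: R5 = 93

93


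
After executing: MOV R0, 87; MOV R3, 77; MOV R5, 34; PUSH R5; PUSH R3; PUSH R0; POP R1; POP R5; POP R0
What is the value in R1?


Stack trace (top is rightmost):
  MOV R0, 87  → R0 = 87
  MOV R3, 77  → R3 = 77
  MOV R5, 34  → R5 = 34
  PUSH R5  → stack: [34]
  PUSH R3  → stack: [34, 77]
  PUSH R0  → stack: [34, 77, 87]
  POP R1  → R1 = 87, stack: [34, 77]
  POP R5  → R5 = 77, stack: [34]
  POP R0  → R0 = 34, stack: []
Final: R1 = 87

87


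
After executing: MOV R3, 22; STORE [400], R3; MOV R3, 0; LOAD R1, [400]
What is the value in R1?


Register and memory trace:
  MOV R3, 22  → R3 = 22
  STORE [400], R3  → mem[400] = 22
  MOV R3, 0  → R3 = 0
  LOAD R1, [400]  → R1 = mem[400] = 22
Final: R1 = 22

22


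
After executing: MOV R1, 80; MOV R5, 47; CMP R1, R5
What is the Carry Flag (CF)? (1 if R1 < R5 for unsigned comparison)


Register state trace:
  MOV R1, 80  → R1 = 80
  MOV R5, 47  → R5 = 47
  CMP R1, R5  → unsigned 80 - 47: no borrow
  80 >= 47, so CF = 0
CF = 0

0


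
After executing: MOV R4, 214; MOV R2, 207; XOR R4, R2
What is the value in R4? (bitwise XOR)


Register state trace:
  MOV R4, 214  → R4 = 214 (0b11010110)
  MOV R2, 207  → R2 = 207 (0b11001111)
  XOR R4, R2  → R4 = 214 XOR 207 = 25 (0b00011001)
Final: R4 = 25

25


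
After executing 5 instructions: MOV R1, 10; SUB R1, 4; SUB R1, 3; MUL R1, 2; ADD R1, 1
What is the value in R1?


Register state trace:
  MOV R1, 10  → R1 = 10
  SUB R1, 4  → R1 = 10 - 4 = 6
  SUB R1, 3  → R1 = 6 - 3 = 3
  MUL R1, 2  → R1 = 3 * 2 = 6
  ADD R1, 1  → R1 = 6 + 1 = 7
Final: R1 = 7

7


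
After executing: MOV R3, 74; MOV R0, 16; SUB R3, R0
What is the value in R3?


Register state trace:
  MOV R3, 74  → R3 = 74
  MOV R0, 16  → R0 = 16
  SUB R3, R0  → R3 = 74 - 16 = 58
Final: R3 = 58

58


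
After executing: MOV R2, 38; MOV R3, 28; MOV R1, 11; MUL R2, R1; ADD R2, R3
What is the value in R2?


Register state trace:
  MOV R2, 38  → R2 = 38
  MOV R3, 28  → R3 = 28
  MOV R1, 11  → R1 = 11
  MUL R2, R1  → R2 = 38 * 11 = 418
  ADD R2, R3  → R2 = 418 + 28 = 446
Final: R2 = 446

446


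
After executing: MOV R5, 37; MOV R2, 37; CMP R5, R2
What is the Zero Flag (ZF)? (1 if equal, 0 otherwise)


Register state trace:
  MOV R5, 37  → R5 = 37
  MOV R2, 37  → R2 = 37
  CMP R5, R2  → computes 37 - 37 = 0
  Result is zero, so values are equal
ZF = 1

1


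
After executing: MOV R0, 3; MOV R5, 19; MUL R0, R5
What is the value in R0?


Register state trace:
  MOV R0, 3  → R0 = 3
  MOV R5, 19  → R5 = 19
  MUL R0, R5  → R0 = 3 * 19 = 57
Final: R0 = 57

57


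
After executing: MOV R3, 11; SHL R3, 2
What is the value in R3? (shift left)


Register state trace:
  MOV R3, 11  → R3 = 11
  SHL R3, 2  → R3 = 11 << 2 = 11 * 2^2 = 44
Final: R3 = 44

44


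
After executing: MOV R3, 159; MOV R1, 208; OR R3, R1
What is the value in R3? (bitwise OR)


Register state trace:
  MOV R3, 159  → R3 = 159 (0b10011111)
  MOV R1, 208  → R1 = 208 (0b11010000)
  OR R3, R1   → R3 = 159 OR 208 = 223 (0b11011111)
Final: R3 = 223

223


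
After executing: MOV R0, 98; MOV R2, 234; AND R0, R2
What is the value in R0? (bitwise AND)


Register state trace:
  MOV R0, 98  → R0 = 98 (0b01100010)
  MOV R2, 234  → R2 = 234 (0b11101010)
  AND R0, R2  → R0 = 98 AND 234 = 98 (0b01100010)
Final: R0 = 98

98


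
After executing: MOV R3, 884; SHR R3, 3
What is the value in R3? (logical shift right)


Register state trace:
  MOV R3, 884  → R3 = 884
  SHR R3, 3  → R3 = 884 >> 3 = 884 // 2^3 = 110
Final: R3 = 110

110


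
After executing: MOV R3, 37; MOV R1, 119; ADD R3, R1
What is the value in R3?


Register state trace:
  MOV R3, 37  → R3 = 37
  MOV R1, 119  → R1 = 119
  ADD R3, R1  → R3 = 37 + 119 = 156
Final: R3 = 156

156


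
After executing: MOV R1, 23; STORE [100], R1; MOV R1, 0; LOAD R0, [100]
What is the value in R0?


Register and memory trace:
  MOV R1, 23  → R1 = 23
  STORE [100], R1  → mem[100] = 23
  MOV R1, 0  → R1 = 0
  LOAD R0, [100]  → R0 = mem[100] = 23
Final: R0 = 23

23


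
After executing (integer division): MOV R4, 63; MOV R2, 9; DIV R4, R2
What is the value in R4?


Register state trace:
  MOV R4, 63  → R4 = 63
  MOV R2, 9  → R2 = 9
  DIV R4, R2  → R4 = 63 // 9 = 7
Final: R4 = 7

7


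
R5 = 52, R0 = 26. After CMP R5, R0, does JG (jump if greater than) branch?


Trace:
  R5 = 52, R0 = 26
  CMP R5, R0  → compares 52 vs 26
  JG checks: is 52 greater than 26?
  52 > 26, so condition is true
Branch taken: Yes

Yes


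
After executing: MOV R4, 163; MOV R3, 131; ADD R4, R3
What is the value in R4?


Register state trace:
  MOV R4, 163  → R4 = 163
  MOV R3, 131  → R3 = 131
  ADD R4, R3  → R4 = 163 + 131 = 294
Final: R4 = 294

294


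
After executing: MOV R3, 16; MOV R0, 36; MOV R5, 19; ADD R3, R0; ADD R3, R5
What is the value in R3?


Register state trace:
  MOV R3, 16  → R3 = 16
  MOV R0, 36  → R0 = 36
  MOV R5, 19  → R5 = 19
  ADD R3, R0  → R3 = 16 + 36 = 52
  ADD R3, R5  → R3 = 52 + 19 = 71
Final: R3 = 71

71


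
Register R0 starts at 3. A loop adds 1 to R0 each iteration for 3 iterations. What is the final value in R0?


Starting value: R0 = 3
  Iter 1: R0 = 3 + 1 = 4
  Iter 2: R0 = 4 + 1 = 5
  Iter 3: R0 = 5 + 1 = 6
Final: R0 = 6

6


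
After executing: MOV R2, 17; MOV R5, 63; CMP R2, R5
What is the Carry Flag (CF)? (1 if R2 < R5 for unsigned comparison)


Register state trace:
  MOV R2, 17  → R2 = 17
  MOV R5, 63  → R5 = 63
  CMP R2, R5  → unsigned 17 - 63: borrow occurs
  17 < 63, so CF = 1
CF = 1

1


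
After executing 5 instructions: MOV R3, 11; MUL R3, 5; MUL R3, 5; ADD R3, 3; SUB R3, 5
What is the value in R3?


Register state trace:
  MOV R3, 11  → R3 = 11
  MUL R3, 5  → R3 = 11 * 5 = 55
  MUL R3, 5  → R3 = 55 * 5 = 275
  ADD R3, 3  → R3 = 275 + 3 = 278
  SUB R3, 5  → R3 = 278 - 5 = 273
Final: R3 = 273

273


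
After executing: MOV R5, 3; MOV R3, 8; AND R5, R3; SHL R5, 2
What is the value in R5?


Register state trace:
  MOV R5, 3  → R5 = 3 (0b00000011)
  MOV R3, 8  → R3 = 8 (0b00001000)
  AND R5, R3  → R5 = 3 AND 8 = 0 (0b00000000)
  SHL R5, 2  → R5 = 0 << 2 = 0
Final: R5 = 0

0


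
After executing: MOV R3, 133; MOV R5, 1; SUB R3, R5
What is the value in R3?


Register state trace:
  MOV R3, 133  → R3 = 133
  MOV R5, 1  → R5 = 1
  SUB R3, R5  → R3 = 133 - 1 = 132
Final: R3 = 132

132


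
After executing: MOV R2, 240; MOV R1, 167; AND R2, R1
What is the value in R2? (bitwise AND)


Register state trace:
  MOV R2, 240  → R2 = 240 (0b11110000)
  MOV R1, 167  → R1 = 167 (0b10100111)
  AND R2, R1  → R2 = 240 AND 167 = 160 (0b10100000)
Final: R2 = 160

160


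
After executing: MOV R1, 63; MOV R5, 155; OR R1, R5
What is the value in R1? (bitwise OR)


Register state trace:
  MOV R1, 63  → R1 = 63 (0b00111111)
  MOV R5, 155  → R5 = 155 (0b10011011)
  OR R1, R5   → R1 = 63 OR 155 = 191 (0b10111111)
Final: R1 = 191

191


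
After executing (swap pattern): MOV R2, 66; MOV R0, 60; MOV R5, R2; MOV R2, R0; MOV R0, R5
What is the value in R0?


Register state trace (swap pattern):
  MOV R2, 66  → R2 = 66
  MOV R0, 60  → R0 = 60
  MOV R5, R2  → R5 = 66  (save R2)
  MOV R2, R0  → R2 = 60  (R2 gets R0's value)
  MOV R0, R5  → R0 = 66  (R0 gets saved value)
Final: R0 = 66

66


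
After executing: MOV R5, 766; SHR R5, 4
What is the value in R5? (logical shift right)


Register state trace:
  MOV R5, 766  → R5 = 766
  SHR R5, 4  → R5 = 766 >> 4 = 766 // 2^4 = 47
Final: R5 = 47

47


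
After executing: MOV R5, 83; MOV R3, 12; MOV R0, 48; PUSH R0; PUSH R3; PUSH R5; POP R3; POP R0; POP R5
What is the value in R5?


Stack trace (top is rightmost):
  MOV R5, 83  → R5 = 83
  MOV R3, 12  → R3 = 12
  MOV R0, 48  → R0 = 48
  PUSH R0  → stack: [48]
  PUSH R3  → stack: [48, 12]
  PUSH R5  → stack: [48, 12, 83]
  POP R3  → R3 = 83, stack: [48, 12]
  POP R0  → R0 = 12, stack: [48]
  POP R5  → R5 = 48, stack: []
Final: R5 = 48

48


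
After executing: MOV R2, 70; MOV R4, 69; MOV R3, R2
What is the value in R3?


Register state trace:
  MOV R2, 70  → R2 = 70
  MOV R4, 69  → R4 = 69
  MOV R3, R2  → R3 = 70
Final: R3 = 70

70


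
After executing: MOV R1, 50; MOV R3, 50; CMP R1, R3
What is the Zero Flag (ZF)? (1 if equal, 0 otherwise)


Register state trace:
  MOV R1, 50  → R1 = 50
  MOV R3, 50  → R3 = 50
  CMP R1, R3  → computes 50 - 50 = 0
  Result is zero, so values are equal
ZF = 1

1


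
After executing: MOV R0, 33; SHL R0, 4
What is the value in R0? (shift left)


Register state trace:
  MOV R0, 33  → R0 = 33
  SHL R0, 4  → R0 = 33 << 4 = 33 * 2^4 = 528
Final: R0 = 528

528


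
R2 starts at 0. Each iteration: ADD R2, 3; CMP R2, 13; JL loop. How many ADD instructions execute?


Loop trace (R2 starts at 0, target 13, step 3):
  ADD #1: R2 = 0 + 3 = 3  → 3 < 13, loop
  ADD #2: R2 = 3 + 3 = 6  → 6 < 13, loop
  ADD #3: R2 = 6 + 3 = 9  → 9 < 13, loop
  ADD #4: R2 = 9 + 3 = 12  → 12 < 13, loop
  ADD #5: R2 = 12 + 3 = 15  → 15 >= 13, exit
Total ADD instructions: 5

5


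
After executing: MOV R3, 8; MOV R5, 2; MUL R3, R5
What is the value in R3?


Register state trace:
  MOV R3, 8  → R3 = 8
  MOV R5, 2  → R5 = 2
  MUL R3, R5  → R3 = 8 * 2 = 16
Final: R3 = 16

16


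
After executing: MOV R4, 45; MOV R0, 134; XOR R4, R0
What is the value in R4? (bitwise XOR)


Register state trace:
  MOV R4, 45  → R4 = 45 (0b00101101)
  MOV R0, 134  → R0 = 134 (0b10000110)
  XOR R4, R0  → R4 = 45 XOR 134 = 171 (0b10101011)
Final: R4 = 171

171


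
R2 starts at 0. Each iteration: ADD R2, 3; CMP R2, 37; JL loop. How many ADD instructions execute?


Loop trace (R2 starts at 0, target 37, step 3):
  ADD #1: R2 = 0 + 3 = 3  → 3 < 37, loop
  ADD #2: R2 = 3 + 3 = 6  → 6 < 37, loop
  ADD #3: R2 = 6 + 3 = 9  → 9 < 37, loop
  ADD #4: R2 = 9 + 3 = 12  → 12 < 37, loop
  ADD #5: R2 = 12 + 3 = 15  → 15 < 37, loop
  ADD #6: R2 = 15 + 3 = 18  → 18 < 37, loop
  ADD #7: R2 = 18 + 3 = 21  → 21 < 37, loop
  ADD #8: R2 = 21 + 3 = 24  → 24 < 37, loop
  ADD #9: R2 = 24 + 3 = 27  → 27 < 37, loop
  ADD #10: R2 = 27 + 3 = 30  → 30 < 37, loop
  ADD #11: R2 = 30 + 3 = 33  → 33 < 37, loop
  ADD #12: R2 = 33 + 3 = 36  → 36 < 37, loop
  ADD #13: R2 = 36 + 3 = 39  → 39 >= 37, exit
Total ADD instructions: 13

13


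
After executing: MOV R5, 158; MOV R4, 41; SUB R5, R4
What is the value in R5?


Register state trace:
  MOV R5, 158  → R5 = 158
  MOV R4, 41  → R4 = 41
  SUB R5, R4  → R5 = 158 - 41 = 117
Final: R5 = 117

117


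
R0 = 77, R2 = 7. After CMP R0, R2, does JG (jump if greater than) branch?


Trace:
  R0 = 77, R2 = 7
  CMP R0, R2  → compares 77 vs 7
  JG checks: is 77 greater than 7?
  77 > 7, so condition is true
Branch taken: Yes

Yes


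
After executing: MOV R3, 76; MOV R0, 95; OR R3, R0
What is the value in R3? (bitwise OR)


Register state trace:
  MOV R3, 76  → R3 = 76 (0b01001100)
  MOV R0, 95  → R0 = 95 (0b01011111)
  OR R3, R0   → R3 = 76 OR 95 = 95 (0b01011111)
Final: R3 = 95

95


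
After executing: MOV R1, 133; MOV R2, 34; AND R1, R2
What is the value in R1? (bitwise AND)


Register state trace:
  MOV R1, 133  → R1 = 133 (0b10000101)
  MOV R2, 34  → R2 = 34 (0b00100010)
  AND R1, R2  → R1 = 133 AND 34 = 0 (0b00000000)
Final: R1 = 0

0


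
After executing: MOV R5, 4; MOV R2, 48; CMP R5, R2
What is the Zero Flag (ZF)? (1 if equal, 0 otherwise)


Register state trace:
  MOV R5, 4  → R5 = 4
  MOV R2, 48  → R2 = 48
  CMP R5, R2  → computes 4 - 48 = -44
  Result is nonzero, so values are not equal
ZF = 0

0


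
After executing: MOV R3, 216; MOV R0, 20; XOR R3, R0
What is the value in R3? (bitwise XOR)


Register state trace:
  MOV R3, 216  → R3 = 216 (0b11011000)
  MOV R0, 20  → R0 = 20 (0b00010100)
  XOR R3, R0  → R3 = 216 XOR 20 = 204 (0b11001100)
Final: R3 = 204

204


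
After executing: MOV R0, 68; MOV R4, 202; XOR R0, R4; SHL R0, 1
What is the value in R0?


Register state trace:
  MOV R0, 68  → R0 = 68 (0b01000100)
  MOV R4, 202  → R4 = 202 (0b11001010)
  XOR R0, R4  → R0 = 68 XOR 202 = 142 (0b10001110)
  SHL R0, 1  → R0 = 142 << 1 = 284
Final: R0 = 284

284


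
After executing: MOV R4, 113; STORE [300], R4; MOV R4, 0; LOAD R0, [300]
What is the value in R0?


Register and memory trace:
  MOV R4, 113  → R4 = 113
  STORE [300], R4  → mem[300] = 113
  MOV R4, 0  → R4 = 0
  LOAD R0, [300]  → R0 = mem[300] = 113
Final: R0 = 113

113


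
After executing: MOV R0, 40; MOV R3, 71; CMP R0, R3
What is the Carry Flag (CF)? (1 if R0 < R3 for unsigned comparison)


Register state trace:
  MOV R0, 40  → R0 = 40
  MOV R3, 71  → R3 = 71
  CMP R0, R3  → unsigned 40 - 71: borrow occurs
  40 < 71, so CF = 1
CF = 1

1


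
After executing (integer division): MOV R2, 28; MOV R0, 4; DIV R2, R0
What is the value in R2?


Register state trace:
  MOV R2, 28  → R2 = 28
  MOV R0, 4  → R0 = 4
  DIV R2, R0  → R2 = 28 // 4 = 7
Final: R2 = 7

7


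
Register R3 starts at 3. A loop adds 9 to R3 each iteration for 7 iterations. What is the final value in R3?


Starting value: R3 = 3
  Iter 1: R3 = 3 + 9 = 12
  Iter 2: R3 = 12 + 9 = 21
  Iter 3: R3 = 21 + 9 = 30
  Iter 4: R3 = 30 + 9 = 39
  Iter 5: R3 = 39 + 9 = 48
  Iter 6: R3 = 48 + 9 = 57
  Iter 7: R3 = 57 + 9 = 66
Final: R3 = 66

66


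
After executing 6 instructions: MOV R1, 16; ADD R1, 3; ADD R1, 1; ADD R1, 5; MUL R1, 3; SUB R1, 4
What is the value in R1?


Register state trace:
  MOV R1, 16  → R1 = 16
  ADD R1, 3  → R1 = 16 + 3 = 19
  ADD R1, 1  → R1 = 19 + 1 = 20
  ADD R1, 5  → R1 = 20 + 5 = 25
  MUL R1, 3  → R1 = 25 * 3 = 75
  SUB R1, 4  → R1 = 75 - 4 = 71
Final: R1 = 71

71


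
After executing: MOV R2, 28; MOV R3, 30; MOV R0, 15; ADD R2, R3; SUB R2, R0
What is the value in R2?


Register state trace:
  MOV R2, 28  → R2 = 28
  MOV R3, 30  → R3 = 30
  MOV R0, 15  → R0 = 15
  ADD R2, R3  → R2 = 28 + 30 = 58
  SUB R2, R0  → R2 = 58 - 15 = 43
Final: R2 = 43

43


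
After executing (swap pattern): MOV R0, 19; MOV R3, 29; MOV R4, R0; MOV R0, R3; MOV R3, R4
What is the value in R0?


Register state trace (swap pattern):
  MOV R0, 19  → R0 = 19
  MOV R3, 29  → R3 = 29
  MOV R4, R0  → R4 = 19  (save R0)
  MOV R0, R3  → R0 = 29  (R0 gets R3's value)
  MOV R3, R4  → R3 = 19  (R3 gets saved value)
Final: R0 = 29

29


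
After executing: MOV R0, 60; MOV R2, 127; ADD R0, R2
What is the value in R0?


Register state trace:
  MOV R0, 60  → R0 = 60
  MOV R2, 127  → R2 = 127
  ADD R0, R2  → R0 = 60 + 127 = 187
Final: R0 = 187

187


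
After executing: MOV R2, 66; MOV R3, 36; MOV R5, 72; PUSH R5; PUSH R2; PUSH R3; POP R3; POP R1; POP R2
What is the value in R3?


Stack trace (top is rightmost):
  MOV R2, 66  → R2 = 66
  MOV R3, 36  → R3 = 36
  MOV R5, 72  → R5 = 72
  PUSH R5  → stack: [72]
  PUSH R2  → stack: [72, 66]
  PUSH R3  → stack: [72, 66, 36]
  POP R3  → R3 = 36, stack: [72, 66]
  POP R1  → R1 = 66, stack: [72]
  POP R2  → R2 = 72, stack: []
Final: R3 = 36

36


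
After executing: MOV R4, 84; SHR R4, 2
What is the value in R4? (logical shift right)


Register state trace:
  MOV R4, 84  → R4 = 84
  SHR R4, 2  → R4 = 84 >> 2 = 84 // 2^2 = 21
Final: R4 = 21

21


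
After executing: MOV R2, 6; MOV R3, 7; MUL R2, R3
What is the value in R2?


Register state trace:
  MOV R2, 6  → R2 = 6
  MOV R3, 7  → R3 = 7
  MUL R2, R3  → R2 = 6 * 7 = 42
Final: R2 = 42

42


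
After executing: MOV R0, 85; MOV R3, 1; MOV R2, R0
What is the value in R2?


Register state trace:
  MOV R0, 85  → R0 = 85
  MOV R3, 1  → R3 = 1
  MOV R2, R0  → R2 = 85
Final: R2 = 85

85


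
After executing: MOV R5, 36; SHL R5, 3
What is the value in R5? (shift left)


Register state trace:
  MOV R5, 36  → R5 = 36
  SHL R5, 3  → R5 = 36 << 3 = 36 * 2^3 = 288
Final: R5 = 288

288


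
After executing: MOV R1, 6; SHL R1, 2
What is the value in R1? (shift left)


Register state trace:
  MOV R1, 6  → R1 = 6
  SHL R1, 2  → R1 = 6 << 2 = 6 * 2^2 = 24
Final: R1 = 24

24


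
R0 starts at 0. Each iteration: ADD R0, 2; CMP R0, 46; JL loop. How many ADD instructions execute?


Loop trace (R0 starts at 0, target 46, step 2):
  ADD #1: R0 = 0 + 2 = 2  → 2 < 46, loop
  ADD #2: R0 = 2 + 2 = 4  → 4 < 46, loop
  ADD #3: R0 = 4 + 2 = 6  → 6 < 46, loop
  ADD #4: R0 = 6 + 2 = 8  → 8 < 46, loop
  ADD #5: R0 = 8 + 2 = 10  → 10 < 46, loop
  ADD #6: R0 = 10 + 2 = 12  → 12 < 46, loop
  ADD #7: R0 = 12 + 2 = 14  → 14 < 46, loop
  ADD #8: R0 = 14 + 2 = 16  → 16 < 46, loop
  ADD #9: R0 = 16 + 2 = 18  → 18 < 46, loop
  ADD #10: R0 = 18 + 2 = 20  → 20 < 46, loop
  ADD #11: R0 = 20 + 2 = 22  → 22 < 46, loop
  ADD #12: R0 = 22 + 2 = 24  → 24 < 46, loop
  ADD #13: R0 = 24 + 2 = 26  → 26 < 46, loop
  ADD #14: R0 = 26 + 2 = 28  → 28 < 46, loop
  ADD #15: R0 = 28 + 2 = 30  → 30 < 46, loop
  ADD #16: R0 = 30 + 2 = 32  → 32 < 46, loop
  ADD #17: R0 = 32 + 2 = 34  → 34 < 46, loop
  ADD #18: R0 = 34 + 2 = 36  → 36 < 46, loop
  ADD #19: R0 = 36 + 2 = 38  → 38 < 46, loop
  ADD #20: R0 = 38 + 2 = 40  → 40 < 46, loop
  ADD #21: R0 = 40 + 2 = 42  → 42 < 46, loop
  ADD #22: R0 = 42 + 2 = 44  → 44 < 46, loop
  ADD #23: R0 = 44 + 2 = 46  → 46 >= 46, exit
Total ADD instructions: 23

23


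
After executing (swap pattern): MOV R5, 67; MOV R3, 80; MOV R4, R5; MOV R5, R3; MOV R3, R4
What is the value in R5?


Register state trace (swap pattern):
  MOV R5, 67  → R5 = 67
  MOV R3, 80  → R3 = 80
  MOV R4, R5  → R4 = 67  (save R5)
  MOV R5, R3  → R5 = 80  (R5 gets R3's value)
  MOV R3, R4  → R3 = 67  (R3 gets saved value)
Final: R5 = 80

80


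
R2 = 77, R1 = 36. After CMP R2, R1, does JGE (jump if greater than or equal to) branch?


Trace:
  R2 = 77, R1 = 36
  CMP R2, R1  → compares 77 vs 36
  JGE checks: is 77 greater than or equal to 36?
  77 > 36, so condition is true
Branch taken: Yes

Yes


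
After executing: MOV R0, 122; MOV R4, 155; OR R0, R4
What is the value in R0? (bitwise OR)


Register state trace:
  MOV R0, 122  → R0 = 122 (0b01111010)
  MOV R4, 155  → R4 = 155 (0b10011011)
  OR R0, R4   → R0 = 122 OR 155 = 251 (0b11111011)
Final: R0 = 251

251


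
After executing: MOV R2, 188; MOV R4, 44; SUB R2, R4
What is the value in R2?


Register state trace:
  MOV R2, 188  → R2 = 188
  MOV R4, 44  → R4 = 44
  SUB R2, R4  → R2 = 188 - 44 = 144
Final: R2 = 144

144


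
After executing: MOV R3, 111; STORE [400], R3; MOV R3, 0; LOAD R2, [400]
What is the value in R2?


Register and memory trace:
  MOV R3, 111  → R3 = 111
  STORE [400], R3  → mem[400] = 111
  MOV R3, 0  → R3 = 0
  LOAD R2, [400]  → R2 = mem[400] = 111
Final: R2 = 111

111


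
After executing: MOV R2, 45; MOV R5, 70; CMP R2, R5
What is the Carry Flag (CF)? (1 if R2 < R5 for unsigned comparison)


Register state trace:
  MOV R2, 45  → R2 = 45
  MOV R5, 70  → R5 = 70
  CMP R2, R5  → unsigned 45 - 70: borrow occurs
  45 < 70, so CF = 1
CF = 1

1


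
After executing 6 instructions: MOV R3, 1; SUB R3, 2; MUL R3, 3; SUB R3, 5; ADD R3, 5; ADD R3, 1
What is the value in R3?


Register state trace:
  MOV R3, 1  → R3 = 1
  SUB R3, 2  → R3 = 1 - 2 = -1
  MUL R3, 3  → R3 = -1 * 3 = -3
  SUB R3, 5  → R3 = -3 - 5 = -8
  ADD R3, 5  → R3 = -8 + 5 = -3
  ADD R3, 1  → R3 = -3 + 1 = -2
Final: R3 = -2

-2


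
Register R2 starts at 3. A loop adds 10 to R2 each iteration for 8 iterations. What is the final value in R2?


Starting value: R2 = 3
  Iter 1: R2 = 3 + 10 = 13
  Iter 2: R2 = 13 + 10 = 23
  Iter 3: R2 = 23 + 10 = 33
  Iter 4: R2 = 33 + 10 = 43
  Iter 5: R2 = 43 + 10 = 53
  Iter 6: R2 = 53 + 10 = 63
  Iter 7: R2 = 63 + 10 = 73
  Iter 8: R2 = 73 + 10 = 83
Final: R2 = 83

83


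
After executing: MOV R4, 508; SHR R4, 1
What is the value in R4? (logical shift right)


Register state trace:
  MOV R4, 508  → R4 = 508
  SHR R4, 1  → R4 = 508 >> 1 = 508 // 2^1 = 254
Final: R4 = 254

254


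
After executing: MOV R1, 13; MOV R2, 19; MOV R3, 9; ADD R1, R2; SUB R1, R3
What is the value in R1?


Register state trace:
  MOV R1, 13  → R1 = 13
  MOV R2, 19  → R2 = 19
  MOV R3, 9  → R3 = 9
  ADD R1, R2  → R1 = 13 + 19 = 32
  SUB R1, R3  → R1 = 32 - 9 = 23
Final: R1 = 23

23


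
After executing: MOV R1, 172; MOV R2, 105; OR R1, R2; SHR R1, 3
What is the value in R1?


Register state trace:
  MOV R1, 172  → R1 = 172 (0b10101100)
  MOV R2, 105  → R2 = 105 (0b01101001)
  OR R1, R2  → R1 = 172 OR 105 = 237 (0b11101101)
  SHR R1, 3  → R1 = 237 >> 3 = 29
Final: R1 = 29

29


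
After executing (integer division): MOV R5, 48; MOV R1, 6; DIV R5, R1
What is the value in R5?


Register state trace:
  MOV R5, 48  → R5 = 48
  MOV R1, 6  → R1 = 6
  DIV R5, R1  → R5 = 48 // 6 = 8
Final: R5 = 8

8


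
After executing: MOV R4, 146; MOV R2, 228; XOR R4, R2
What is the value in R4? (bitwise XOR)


Register state trace:
  MOV R4, 146  → R4 = 146 (0b10010010)
  MOV R2, 228  → R2 = 228 (0b11100100)
  XOR R4, R2  → R4 = 146 XOR 228 = 118 (0b01110110)
Final: R4 = 118

118


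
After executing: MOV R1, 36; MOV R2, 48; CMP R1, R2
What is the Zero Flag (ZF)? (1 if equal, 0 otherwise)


Register state trace:
  MOV R1, 36  → R1 = 36
  MOV R2, 48  → R2 = 48
  CMP R1, R2  → computes 36 - 48 = -12
  Result is nonzero, so values are not equal
ZF = 0

0


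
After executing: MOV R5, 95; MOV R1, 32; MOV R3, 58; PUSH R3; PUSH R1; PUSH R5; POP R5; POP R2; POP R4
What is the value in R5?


Stack trace (top is rightmost):
  MOV R5, 95  → R5 = 95
  MOV R1, 32  → R1 = 32
  MOV R3, 58  → R3 = 58
  PUSH R3  → stack: [58]
  PUSH R1  → stack: [58, 32]
  PUSH R5  → stack: [58, 32, 95]
  POP R5  → R5 = 95, stack: [58, 32]
  POP R2  → R2 = 32, stack: [58]
  POP R4  → R4 = 58, stack: []
Final: R5 = 95

95


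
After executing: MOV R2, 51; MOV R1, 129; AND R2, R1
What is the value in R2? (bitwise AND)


Register state trace:
  MOV R2, 51  → R2 = 51 (0b00110011)
  MOV R1, 129  → R1 = 129 (0b10000001)
  AND R2, R1  → R2 = 51 AND 129 = 1 (0b00000001)
Final: R2 = 1

1


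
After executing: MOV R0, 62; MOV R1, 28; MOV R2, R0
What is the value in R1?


Register state trace:
  MOV R0, 62  → R0 = 62
  MOV R1, 28  → R1 = 28
  MOV R2, R0  → R2 = 62
Final: R1 = 28

28


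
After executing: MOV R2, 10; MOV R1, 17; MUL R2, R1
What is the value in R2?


Register state trace:
  MOV R2, 10  → R2 = 10
  MOV R1, 17  → R1 = 17
  MUL R2, R1  → R2 = 10 * 17 = 170
Final: R2 = 170

170


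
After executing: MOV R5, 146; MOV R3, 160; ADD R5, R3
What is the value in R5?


Register state trace:
  MOV R5, 146  → R5 = 146
  MOV R3, 160  → R3 = 160
  ADD R5, R3  → R5 = 146 + 160 = 306
Final: R5 = 306

306


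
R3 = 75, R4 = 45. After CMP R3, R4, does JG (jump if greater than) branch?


Trace:
  R3 = 75, R4 = 45
  CMP R3, R4  → compares 75 vs 45
  JG checks: is 75 greater than 45?
  75 > 45, so condition is true
Branch taken: Yes

Yes


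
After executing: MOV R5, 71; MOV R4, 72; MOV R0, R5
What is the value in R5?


Register state trace:
  MOV R5, 71  → R5 = 71
  MOV R4, 72  → R4 = 72
  MOV R0, R5  → R0 = 71
Final: R5 = 71

71


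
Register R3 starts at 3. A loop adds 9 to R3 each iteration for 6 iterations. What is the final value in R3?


Starting value: R3 = 3
  Iter 1: R3 = 3 + 9 = 12
  Iter 2: R3 = 12 + 9 = 21
  Iter 3: R3 = 21 + 9 = 30
  Iter 4: R3 = 30 + 9 = 39
  Iter 5: R3 = 39 + 9 = 48
  Iter 6: R3 = 48 + 9 = 57
Final: R3 = 57

57


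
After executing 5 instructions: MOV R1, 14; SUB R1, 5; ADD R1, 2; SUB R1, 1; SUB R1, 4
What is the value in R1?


Register state trace:
  MOV R1, 14  → R1 = 14
  SUB R1, 5  → R1 = 14 - 5 = 9
  ADD R1, 2  → R1 = 9 + 2 = 11
  SUB R1, 1  → R1 = 11 - 1 = 10
  SUB R1, 4  → R1 = 10 - 4 = 6
Final: R1 = 6

6


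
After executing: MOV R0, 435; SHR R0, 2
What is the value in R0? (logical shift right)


Register state trace:
  MOV R0, 435  → R0 = 435
  SHR R0, 2  → R0 = 435 >> 2 = 435 // 2^2 = 108
Final: R0 = 108

108


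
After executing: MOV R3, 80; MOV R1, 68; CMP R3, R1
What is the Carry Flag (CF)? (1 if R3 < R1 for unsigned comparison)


Register state trace:
  MOV R3, 80  → R3 = 80
  MOV R1, 68  → R1 = 68
  CMP R3, R1  → unsigned 80 - 68: no borrow
  80 >= 68, so CF = 0
CF = 0

0


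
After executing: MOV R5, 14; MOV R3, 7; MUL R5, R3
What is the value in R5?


Register state trace:
  MOV R5, 14  → R5 = 14
  MOV R3, 7  → R3 = 7
  MUL R5, R3  → R5 = 14 * 7 = 98
Final: R5 = 98

98


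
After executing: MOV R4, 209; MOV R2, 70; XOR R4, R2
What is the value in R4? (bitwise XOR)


Register state trace:
  MOV R4, 209  → R4 = 209 (0b11010001)
  MOV R2, 70  → R2 = 70 (0b01000110)
  XOR R4, R2  → R4 = 209 XOR 70 = 151 (0b10010111)
Final: R4 = 151

151


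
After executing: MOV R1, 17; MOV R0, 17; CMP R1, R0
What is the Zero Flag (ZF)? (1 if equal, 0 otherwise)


Register state trace:
  MOV R1, 17  → R1 = 17
  MOV R0, 17  → R0 = 17
  CMP R1, R0  → computes 17 - 17 = 0
  Result is zero, so values are equal
ZF = 1

1


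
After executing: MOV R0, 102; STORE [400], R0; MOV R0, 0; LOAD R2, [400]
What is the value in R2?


Register and memory trace:
  MOV R0, 102  → R0 = 102
  STORE [400], R0  → mem[400] = 102
  MOV R0, 0  → R0 = 0
  LOAD R2, [400]  → R2 = mem[400] = 102
Final: R2 = 102

102


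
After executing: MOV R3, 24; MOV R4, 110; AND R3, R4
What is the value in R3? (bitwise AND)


Register state trace:
  MOV R3, 24  → R3 = 24 (0b00011000)
  MOV R4, 110  → R4 = 110 (0b01101110)
  AND R3, R4  → R3 = 24 AND 110 = 8 (0b00001000)
Final: R3 = 8

8


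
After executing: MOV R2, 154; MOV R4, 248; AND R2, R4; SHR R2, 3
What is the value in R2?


Register state trace:
  MOV R2, 154  → R2 = 154 (0b10011010)
  MOV R4, 248  → R4 = 248 (0b11111000)
  AND R2, R4  → R2 = 154 AND 248 = 152 (0b10011000)
  SHR R2, 3  → R2 = 152 >> 3 = 19
Final: R2 = 19

19


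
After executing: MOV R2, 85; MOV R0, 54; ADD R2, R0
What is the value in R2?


Register state trace:
  MOV R2, 85  → R2 = 85
  MOV R0, 54  → R0 = 54
  ADD R2, R0  → R2 = 85 + 54 = 139
Final: R2 = 139

139


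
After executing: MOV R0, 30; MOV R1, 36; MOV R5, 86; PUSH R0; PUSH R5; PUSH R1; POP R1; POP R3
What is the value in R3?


Stack trace (top is rightmost):
  MOV R0, 30  → R0 = 30
  MOV R1, 36  → R1 = 36
  MOV R5, 86  → R5 = 86
  PUSH R0  → stack: [30]
  PUSH R5  → stack: [30, 86]
  PUSH R1  → stack: [30, 86, 36]
  POP R1  → R1 = 36, stack: [30, 86]
  POP R3  → R3 = 86, stack: [30]
Final: R3 = 86

86


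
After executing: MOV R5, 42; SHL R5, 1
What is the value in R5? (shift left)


Register state trace:
  MOV R5, 42  → R5 = 42
  SHL R5, 1  → R5 = 42 << 1 = 42 * 2^1 = 84
Final: R5 = 84

84


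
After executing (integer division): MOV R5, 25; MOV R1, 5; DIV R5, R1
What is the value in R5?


Register state trace:
  MOV R5, 25  → R5 = 25
  MOV R1, 5  → R1 = 5
  DIV R5, R1  → R5 = 25 // 5 = 5
Final: R5 = 5

5


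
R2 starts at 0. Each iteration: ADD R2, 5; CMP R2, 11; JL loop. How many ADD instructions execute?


Loop trace (R2 starts at 0, target 11, step 5):
  ADD #1: R2 = 0 + 5 = 5  → 5 < 11, loop
  ADD #2: R2 = 5 + 5 = 10  → 10 < 11, loop
  ADD #3: R2 = 10 + 5 = 15  → 15 >= 11, exit
Total ADD instructions: 3

3


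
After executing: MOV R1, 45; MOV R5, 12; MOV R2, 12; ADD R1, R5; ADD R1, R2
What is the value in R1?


Register state trace:
  MOV R1, 45  → R1 = 45
  MOV R5, 12  → R5 = 12
  MOV R2, 12  → R2 = 12
  ADD R1, R5  → R1 = 45 + 12 = 57
  ADD R1, R2  → R1 = 57 + 12 = 69
Final: R1 = 69

69


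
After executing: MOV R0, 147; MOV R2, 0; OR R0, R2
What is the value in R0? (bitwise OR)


Register state trace:
  MOV R0, 147  → R0 = 147 (0b10010011)
  MOV R2, 0  → R2 = 0 (0b00000000)
  OR R0, R2   → R0 = 147 OR 0 = 147 (0b10010011)
Final: R0 = 147

147


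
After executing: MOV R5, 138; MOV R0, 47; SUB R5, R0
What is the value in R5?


Register state trace:
  MOV R5, 138  → R5 = 138
  MOV R0, 47  → R0 = 47
  SUB R5, R0  → R5 = 138 - 47 = 91
Final: R5 = 91

91


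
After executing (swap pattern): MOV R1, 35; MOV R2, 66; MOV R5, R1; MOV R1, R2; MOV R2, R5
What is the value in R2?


Register state trace (swap pattern):
  MOV R1, 35  → R1 = 35
  MOV R2, 66  → R2 = 66
  MOV R5, R1  → R5 = 35  (save R1)
  MOV R1, R2  → R1 = 66  (R1 gets R2's value)
  MOV R2, R5  → R2 = 35  (R2 gets saved value)
Final: R2 = 35

35


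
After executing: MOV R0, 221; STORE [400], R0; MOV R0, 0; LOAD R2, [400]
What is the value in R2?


Register and memory trace:
  MOV R0, 221  → R0 = 221
  STORE [400], R0  → mem[400] = 221
  MOV R0, 0  → R0 = 0
  LOAD R2, [400]  → R2 = mem[400] = 221
Final: R2 = 221

221


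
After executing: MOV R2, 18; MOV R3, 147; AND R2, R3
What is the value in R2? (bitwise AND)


Register state trace:
  MOV R2, 18  → R2 = 18 (0b00010010)
  MOV R3, 147  → R3 = 147 (0b10010011)
  AND R2, R3  → R2 = 18 AND 147 = 18 (0b00010010)
Final: R2 = 18

18


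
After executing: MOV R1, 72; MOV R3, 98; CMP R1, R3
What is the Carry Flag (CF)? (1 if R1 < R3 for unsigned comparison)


Register state trace:
  MOV R1, 72  → R1 = 72
  MOV R3, 98  → R3 = 98
  CMP R1, R3  → unsigned 72 - 98: borrow occurs
  72 < 98, so CF = 1
CF = 1

1


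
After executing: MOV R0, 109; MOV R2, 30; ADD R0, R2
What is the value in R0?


Register state trace:
  MOV R0, 109  → R0 = 109
  MOV R2, 30  → R2 = 30
  ADD R0, R2  → R0 = 109 + 30 = 139
Final: R0 = 139

139


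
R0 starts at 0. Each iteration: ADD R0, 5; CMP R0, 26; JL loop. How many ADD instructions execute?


Loop trace (R0 starts at 0, target 26, step 5):
  ADD #1: R0 = 0 + 5 = 5  → 5 < 26, loop
  ADD #2: R0 = 5 + 5 = 10  → 10 < 26, loop
  ADD #3: R0 = 10 + 5 = 15  → 15 < 26, loop
  ADD #4: R0 = 15 + 5 = 20  → 20 < 26, loop
  ADD #5: R0 = 20 + 5 = 25  → 25 < 26, loop
  ADD #6: R0 = 25 + 5 = 30  → 30 >= 26, exit
Total ADD instructions: 6

6


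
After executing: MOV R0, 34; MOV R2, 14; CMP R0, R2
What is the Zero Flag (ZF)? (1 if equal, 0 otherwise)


Register state trace:
  MOV R0, 34  → R0 = 34
  MOV R2, 14  → R2 = 14
  CMP R0, R2  → computes 34 - 14 = 20
  Result is nonzero, so values are not equal
ZF = 0

0


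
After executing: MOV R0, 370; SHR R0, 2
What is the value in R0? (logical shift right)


Register state trace:
  MOV R0, 370  → R0 = 370
  SHR R0, 2  → R0 = 370 >> 2 = 370 // 2^2 = 92
Final: R0 = 92

92


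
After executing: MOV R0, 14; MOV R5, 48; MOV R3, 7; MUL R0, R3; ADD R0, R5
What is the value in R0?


Register state trace:
  MOV R0, 14  → R0 = 14
  MOV R5, 48  → R5 = 48
  MOV R3, 7  → R3 = 7
  MUL R0, R3  → R0 = 14 * 7 = 98
  ADD R0, R5  → R0 = 98 + 48 = 146
Final: R0 = 146

146


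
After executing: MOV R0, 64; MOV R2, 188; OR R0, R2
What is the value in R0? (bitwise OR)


Register state trace:
  MOV R0, 64  → R0 = 64 (0b01000000)
  MOV R2, 188  → R2 = 188 (0b10111100)
  OR R0, R2   → R0 = 64 OR 188 = 252 (0b11111100)
Final: R0 = 252

252


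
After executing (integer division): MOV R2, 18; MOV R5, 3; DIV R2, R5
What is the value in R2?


Register state trace:
  MOV R2, 18  → R2 = 18
  MOV R5, 3  → R5 = 3
  DIV R2, R5  → R2 = 18 // 3 = 6
Final: R2 = 6

6


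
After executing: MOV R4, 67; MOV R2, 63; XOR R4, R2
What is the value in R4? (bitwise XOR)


Register state trace:
  MOV R4, 67  → R4 = 67 (0b01000011)
  MOV R2, 63  → R2 = 63 (0b00111111)
  XOR R4, R2  → R4 = 67 XOR 63 = 124 (0b01111100)
Final: R4 = 124

124


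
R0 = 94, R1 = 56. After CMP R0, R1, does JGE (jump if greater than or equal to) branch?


Trace:
  R0 = 94, R1 = 56
  CMP R0, R1  → compares 94 vs 56
  JGE checks: is 94 greater than or equal to 56?
  94 > 56, so condition is true
Branch taken: Yes

Yes


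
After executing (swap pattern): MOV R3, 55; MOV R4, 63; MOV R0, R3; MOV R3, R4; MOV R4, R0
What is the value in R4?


Register state trace (swap pattern):
  MOV R3, 55  → R3 = 55
  MOV R4, 63  → R4 = 63
  MOV R0, R3  → R0 = 55  (save R3)
  MOV R3, R4  → R3 = 63  (R3 gets R4's value)
  MOV R4, R0  → R4 = 55  (R4 gets saved value)
Final: R4 = 55

55


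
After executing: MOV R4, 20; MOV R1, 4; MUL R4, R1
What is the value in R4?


Register state trace:
  MOV R4, 20  → R4 = 20
  MOV R1, 4  → R1 = 4
  MUL R4, R1  → R4 = 20 * 4 = 80
Final: R4 = 80

80


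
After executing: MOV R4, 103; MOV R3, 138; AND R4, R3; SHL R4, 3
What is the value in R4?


Register state trace:
  MOV R4, 103  → R4 = 103 (0b01100111)
  MOV R3, 138  → R3 = 138 (0b10001010)
  AND R4, R3  → R4 = 103 AND 138 = 2 (0b00000010)
  SHL R4, 3  → R4 = 2 << 3 = 16
Final: R4 = 16

16


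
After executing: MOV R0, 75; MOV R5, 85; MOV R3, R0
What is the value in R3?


Register state trace:
  MOV R0, 75  → R0 = 75
  MOV R5, 85  → R5 = 85
  MOV R3, R0  → R3 = 75
Final: R3 = 75

75


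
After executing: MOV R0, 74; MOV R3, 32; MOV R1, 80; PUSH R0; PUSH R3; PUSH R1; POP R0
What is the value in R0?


Stack trace (top is rightmost):
  MOV R0, 74  → R0 = 74
  MOV R3, 32  → R3 = 32
  MOV R1, 80  → R1 = 80
  PUSH R0  → stack: [74]
  PUSH R3  → stack: [74, 32]
  PUSH R1  → stack: [74, 32, 80]
  POP R0  → R0 = 80, stack: [74, 32]
Final: R0 = 80

80


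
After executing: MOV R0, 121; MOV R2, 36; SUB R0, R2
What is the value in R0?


Register state trace:
  MOV R0, 121  → R0 = 121
  MOV R2, 36  → R2 = 36
  SUB R0, R2  → R0 = 121 - 36 = 85
Final: R0 = 85

85


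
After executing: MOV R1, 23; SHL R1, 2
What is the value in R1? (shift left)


Register state trace:
  MOV R1, 23  → R1 = 23
  SHL R1, 2  → R1 = 23 << 2 = 23 * 2^2 = 92
Final: R1 = 92

92


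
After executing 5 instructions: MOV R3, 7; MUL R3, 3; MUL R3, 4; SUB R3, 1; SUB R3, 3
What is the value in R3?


Register state trace:
  MOV R3, 7  → R3 = 7
  MUL R3, 3  → R3 = 7 * 3 = 21
  MUL R3, 4  → R3 = 21 * 4 = 84
  SUB R3, 1  → R3 = 84 - 1 = 83
  SUB R3, 3  → R3 = 83 - 3 = 80
Final: R3 = 80

80


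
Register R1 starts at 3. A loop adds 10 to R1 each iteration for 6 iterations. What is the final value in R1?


Starting value: R1 = 3
  Iter 1: R1 = 3 + 10 = 13
  Iter 2: R1 = 13 + 10 = 23
  Iter 3: R1 = 23 + 10 = 33
  Iter 4: R1 = 33 + 10 = 43
  Iter 5: R1 = 43 + 10 = 53
  Iter 6: R1 = 53 + 10 = 63
Final: R1 = 63

63


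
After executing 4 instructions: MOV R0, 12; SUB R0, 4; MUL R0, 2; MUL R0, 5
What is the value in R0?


Register state trace:
  MOV R0, 12  → R0 = 12
  SUB R0, 4  → R0 = 12 - 4 = 8
  MUL R0, 2  → R0 = 8 * 2 = 16
  MUL R0, 5  → R0 = 16 * 5 = 80
Final: R0 = 80

80


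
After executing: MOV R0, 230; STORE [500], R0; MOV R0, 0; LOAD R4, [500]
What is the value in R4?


Register and memory trace:
  MOV R0, 230  → R0 = 230
  STORE [500], R0  → mem[500] = 230
  MOV R0, 0  → R0 = 0
  LOAD R4, [500]  → R4 = mem[500] = 230
Final: R4 = 230

230


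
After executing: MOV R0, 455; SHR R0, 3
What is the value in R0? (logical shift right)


Register state trace:
  MOV R0, 455  → R0 = 455
  SHR R0, 3  → R0 = 455 >> 3 = 455 // 2^3 = 56
Final: R0 = 56

56


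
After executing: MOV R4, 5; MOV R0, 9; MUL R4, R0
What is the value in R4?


Register state trace:
  MOV R4, 5  → R4 = 5
  MOV R0, 9  → R0 = 9
  MUL R4, R0  → R4 = 5 * 9 = 45
Final: R4 = 45

45


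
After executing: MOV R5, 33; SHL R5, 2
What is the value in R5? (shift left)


Register state trace:
  MOV R5, 33  → R5 = 33
  SHL R5, 2  → R5 = 33 << 2 = 33 * 2^2 = 132
Final: R5 = 132

132


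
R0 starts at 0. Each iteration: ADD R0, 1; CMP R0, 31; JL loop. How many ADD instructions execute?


Loop trace (R0 starts at 0, target 31, step 1):
  ADD #1: R0 = 0 + 1 = 1  → 1 < 31, loop
  ADD #2: R0 = 1 + 1 = 2  → 2 < 31, loop
  ADD #3: R0 = 2 + 1 = 3  → 3 < 31, loop
  ADD #4: R0 = 3 + 1 = 4  → 4 < 31, loop
  ADD #5: R0 = 4 + 1 = 5  → 5 < 31, loop
  ADD #6: R0 = 5 + 1 = 6  → 6 < 31, loop
  ADD #7: R0 = 6 + 1 = 7  → 7 < 31, loop
  ADD #8: R0 = 7 + 1 = 8  → 8 < 31, loop
  ADD #9: R0 = 8 + 1 = 9  → 9 < 31, loop
  ADD #10: R0 = 9 + 1 = 10  → 10 < 31, loop
  ADD #11: R0 = 10 + 1 = 11  → 11 < 31, loop
  ADD #12: R0 = 11 + 1 = 12  → 12 < 31, loop
  ADD #13: R0 = 12 + 1 = 13  → 13 < 31, loop
  ADD #14: R0 = 13 + 1 = 14  → 14 < 31, loop
  ADD #15: R0 = 14 + 1 = 15  → 15 < 31, loop
  ADD #16: R0 = 15 + 1 = 16  → 16 < 31, loop
  ADD #17: R0 = 16 + 1 = 17  → 17 < 31, loop
  ADD #18: R0 = 17 + 1 = 18  → 18 < 31, loop
  ADD #19: R0 = 18 + 1 = 19  → 19 < 31, loop
  ADD #20: R0 = 19 + 1 = 20  → 20 < 31, loop
  ADD #21: R0 = 20 + 1 = 21  → 21 < 31, loop
  ADD #22: R0 = 21 + 1 = 22  → 22 < 31, loop
  ADD #23: R0 = 22 + 1 = 23  → 23 < 31, loop
  ADD #24: R0 = 23 + 1 = 24  → 24 < 31, loop
  ADD #25: R0 = 24 + 1 = 25  → 25 < 31, loop
  ADD #26: R0 = 25 + 1 = 26  → 26 < 31, loop
  ADD #27: R0 = 26 + 1 = 27  → 27 < 31, loop
  ADD #28: R0 = 27 + 1 = 28  → 28 < 31, loop
  ADD #29: R0 = 28 + 1 = 29  → 29 < 31, loop
  ADD #30: R0 = 29 + 1 = 30  → 30 < 31, loop
  ADD #31: R0 = 30 + 1 = 31  → 31 >= 31, exit
Total ADD instructions: 31

31
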